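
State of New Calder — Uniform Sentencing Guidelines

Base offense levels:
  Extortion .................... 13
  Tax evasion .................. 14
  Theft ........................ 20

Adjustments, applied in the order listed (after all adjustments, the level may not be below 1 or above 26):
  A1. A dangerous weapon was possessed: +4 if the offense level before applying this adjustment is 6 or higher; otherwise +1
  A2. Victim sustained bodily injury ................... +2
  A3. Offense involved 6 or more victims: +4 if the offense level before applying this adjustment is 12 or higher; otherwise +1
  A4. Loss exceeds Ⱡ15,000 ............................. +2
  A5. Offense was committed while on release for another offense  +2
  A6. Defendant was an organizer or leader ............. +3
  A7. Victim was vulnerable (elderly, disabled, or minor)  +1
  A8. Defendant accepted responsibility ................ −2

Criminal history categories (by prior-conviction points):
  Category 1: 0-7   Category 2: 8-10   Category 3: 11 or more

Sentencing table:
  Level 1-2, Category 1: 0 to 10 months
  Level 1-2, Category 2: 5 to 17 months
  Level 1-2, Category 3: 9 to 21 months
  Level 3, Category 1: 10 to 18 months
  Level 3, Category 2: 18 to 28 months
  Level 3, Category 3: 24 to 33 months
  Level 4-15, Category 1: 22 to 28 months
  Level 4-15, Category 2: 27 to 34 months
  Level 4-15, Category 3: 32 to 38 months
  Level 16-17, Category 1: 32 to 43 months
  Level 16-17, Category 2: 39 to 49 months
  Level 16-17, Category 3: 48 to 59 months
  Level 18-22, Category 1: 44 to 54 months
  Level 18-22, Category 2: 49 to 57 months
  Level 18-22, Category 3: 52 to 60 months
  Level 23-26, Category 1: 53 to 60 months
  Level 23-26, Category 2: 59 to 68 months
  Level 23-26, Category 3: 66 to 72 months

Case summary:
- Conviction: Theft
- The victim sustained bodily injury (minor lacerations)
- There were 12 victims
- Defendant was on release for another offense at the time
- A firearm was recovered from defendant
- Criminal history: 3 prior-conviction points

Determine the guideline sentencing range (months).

53-60 months

Base offense level for theft: 20.
A1 applies (level before this adjustment is 20 ≥ 6, so +4): 20 + 4 = 24.
A2 applies: 24 + 2 = 26.
A3 applies (level before this adjustment is 26 ≥ 12, so +4): 26 + 4 = 30.
A4 does not apply.
A5 applies: 30 + 2 = 32.
A8 does not apply.
Level 32 exceeds the maximum of 26; capped at 26.
Final offense level: 26.
Criminal history: 3 prior points → Category 1 (0-7).
Level 26 falls in the 23-26 band.
Grid: Level 23-26 × Category 1 = 53-60 months.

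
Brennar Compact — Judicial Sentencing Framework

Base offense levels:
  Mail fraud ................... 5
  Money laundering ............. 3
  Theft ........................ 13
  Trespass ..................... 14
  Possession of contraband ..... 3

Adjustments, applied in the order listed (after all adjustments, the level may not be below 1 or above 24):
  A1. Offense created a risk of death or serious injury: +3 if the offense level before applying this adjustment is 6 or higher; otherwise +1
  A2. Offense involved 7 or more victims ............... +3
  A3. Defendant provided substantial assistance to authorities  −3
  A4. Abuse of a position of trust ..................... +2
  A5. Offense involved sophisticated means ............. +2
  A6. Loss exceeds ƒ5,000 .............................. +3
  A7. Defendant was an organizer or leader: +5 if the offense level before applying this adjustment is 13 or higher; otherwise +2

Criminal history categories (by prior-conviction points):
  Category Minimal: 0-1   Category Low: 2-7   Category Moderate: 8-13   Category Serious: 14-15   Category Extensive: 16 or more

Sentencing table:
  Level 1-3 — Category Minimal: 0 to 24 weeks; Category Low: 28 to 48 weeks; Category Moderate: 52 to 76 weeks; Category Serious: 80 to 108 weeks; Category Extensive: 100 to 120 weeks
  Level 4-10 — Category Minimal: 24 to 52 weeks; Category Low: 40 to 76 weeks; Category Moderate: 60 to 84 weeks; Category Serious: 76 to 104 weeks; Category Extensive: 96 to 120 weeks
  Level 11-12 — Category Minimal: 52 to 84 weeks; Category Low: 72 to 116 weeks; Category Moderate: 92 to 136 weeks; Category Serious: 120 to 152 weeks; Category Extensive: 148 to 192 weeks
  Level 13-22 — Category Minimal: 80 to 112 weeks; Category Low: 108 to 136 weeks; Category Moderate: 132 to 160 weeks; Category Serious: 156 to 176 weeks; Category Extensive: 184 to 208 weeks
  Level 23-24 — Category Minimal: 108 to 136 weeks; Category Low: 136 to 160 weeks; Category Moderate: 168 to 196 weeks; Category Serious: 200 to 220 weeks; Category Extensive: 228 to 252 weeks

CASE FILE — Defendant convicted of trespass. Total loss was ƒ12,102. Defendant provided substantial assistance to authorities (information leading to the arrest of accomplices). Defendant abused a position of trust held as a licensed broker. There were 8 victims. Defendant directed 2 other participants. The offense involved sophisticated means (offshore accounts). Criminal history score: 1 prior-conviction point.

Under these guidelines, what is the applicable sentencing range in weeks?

108-136 weeks

Base offense level for trespass: 14.
A2 applies: 14 + 3 = 17.
A3 applies: 17 − 3 = 14.
A4 applies: 14 + 2 = 16.
A5 applies: 16 + 2 = 18.
A6 applies: 18 + 3 = 21.
A7 applies (level before this adjustment is 21 ≥ 13, so +5): 21 + 5 = 26.
Level 26 exceeds the maximum of 24; capped at 24.
Final offense level: 24.
Criminal history: 1 prior point → Category Minimal (0-1).
Level 24 falls in the 23-24 band.
Grid: Level 23-24 × Category Minimal = 108-136 weeks.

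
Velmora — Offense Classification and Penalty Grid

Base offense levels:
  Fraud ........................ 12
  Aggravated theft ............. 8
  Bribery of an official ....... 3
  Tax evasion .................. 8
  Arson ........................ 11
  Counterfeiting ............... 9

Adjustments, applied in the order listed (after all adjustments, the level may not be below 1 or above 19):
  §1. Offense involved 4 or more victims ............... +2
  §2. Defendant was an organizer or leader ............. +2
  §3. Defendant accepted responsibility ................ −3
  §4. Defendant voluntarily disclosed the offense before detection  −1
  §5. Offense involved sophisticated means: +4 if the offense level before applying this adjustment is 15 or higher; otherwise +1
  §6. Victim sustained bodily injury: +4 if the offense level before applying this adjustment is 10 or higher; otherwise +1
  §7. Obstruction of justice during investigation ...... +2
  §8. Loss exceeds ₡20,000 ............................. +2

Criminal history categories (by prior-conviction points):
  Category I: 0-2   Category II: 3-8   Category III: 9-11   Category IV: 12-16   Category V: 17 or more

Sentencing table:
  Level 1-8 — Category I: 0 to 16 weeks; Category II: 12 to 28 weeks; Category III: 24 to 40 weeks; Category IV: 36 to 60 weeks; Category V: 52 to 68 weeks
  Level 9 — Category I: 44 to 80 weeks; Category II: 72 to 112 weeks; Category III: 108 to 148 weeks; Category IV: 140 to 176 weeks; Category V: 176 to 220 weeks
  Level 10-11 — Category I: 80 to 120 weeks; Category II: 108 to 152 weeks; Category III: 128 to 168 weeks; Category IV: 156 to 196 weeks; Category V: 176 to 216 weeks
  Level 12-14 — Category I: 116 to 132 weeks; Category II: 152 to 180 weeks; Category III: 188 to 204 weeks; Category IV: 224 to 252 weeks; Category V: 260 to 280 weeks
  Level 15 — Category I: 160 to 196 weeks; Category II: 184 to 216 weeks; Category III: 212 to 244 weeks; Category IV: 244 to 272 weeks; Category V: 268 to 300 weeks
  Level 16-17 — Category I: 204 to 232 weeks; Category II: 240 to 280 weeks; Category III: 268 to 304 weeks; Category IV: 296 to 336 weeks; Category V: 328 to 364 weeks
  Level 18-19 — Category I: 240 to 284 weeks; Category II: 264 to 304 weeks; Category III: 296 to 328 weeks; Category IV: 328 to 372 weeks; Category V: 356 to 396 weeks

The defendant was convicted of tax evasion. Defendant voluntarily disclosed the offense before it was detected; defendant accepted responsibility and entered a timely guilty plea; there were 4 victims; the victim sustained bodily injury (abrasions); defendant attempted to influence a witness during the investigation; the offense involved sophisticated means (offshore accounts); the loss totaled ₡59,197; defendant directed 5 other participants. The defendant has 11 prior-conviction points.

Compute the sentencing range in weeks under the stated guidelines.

Base offense level for tax evasion: 8.
§1 applies: 8 + 2 = 10.
§2 applies: 10 + 2 = 12.
§3 applies: 12 − 3 = 9.
§4 applies: 9 − 1 = 8.
§5 applies (level before this adjustment is 8 < 15, so +1): 8 + 1 = 9.
§6 applies (level before this adjustment is 9 < 10, so +1): 9 + 1 = 10.
§7 applies: 10 + 2 = 12.
§8 applies: 12 + 2 = 14.
Final offense level: 14.
Criminal history: 11 prior points → Category III (9-11).
Level 14 falls in the 12-14 band.
Grid: Level 12-14 × Category III = 188-204 weeks.

188-204 weeks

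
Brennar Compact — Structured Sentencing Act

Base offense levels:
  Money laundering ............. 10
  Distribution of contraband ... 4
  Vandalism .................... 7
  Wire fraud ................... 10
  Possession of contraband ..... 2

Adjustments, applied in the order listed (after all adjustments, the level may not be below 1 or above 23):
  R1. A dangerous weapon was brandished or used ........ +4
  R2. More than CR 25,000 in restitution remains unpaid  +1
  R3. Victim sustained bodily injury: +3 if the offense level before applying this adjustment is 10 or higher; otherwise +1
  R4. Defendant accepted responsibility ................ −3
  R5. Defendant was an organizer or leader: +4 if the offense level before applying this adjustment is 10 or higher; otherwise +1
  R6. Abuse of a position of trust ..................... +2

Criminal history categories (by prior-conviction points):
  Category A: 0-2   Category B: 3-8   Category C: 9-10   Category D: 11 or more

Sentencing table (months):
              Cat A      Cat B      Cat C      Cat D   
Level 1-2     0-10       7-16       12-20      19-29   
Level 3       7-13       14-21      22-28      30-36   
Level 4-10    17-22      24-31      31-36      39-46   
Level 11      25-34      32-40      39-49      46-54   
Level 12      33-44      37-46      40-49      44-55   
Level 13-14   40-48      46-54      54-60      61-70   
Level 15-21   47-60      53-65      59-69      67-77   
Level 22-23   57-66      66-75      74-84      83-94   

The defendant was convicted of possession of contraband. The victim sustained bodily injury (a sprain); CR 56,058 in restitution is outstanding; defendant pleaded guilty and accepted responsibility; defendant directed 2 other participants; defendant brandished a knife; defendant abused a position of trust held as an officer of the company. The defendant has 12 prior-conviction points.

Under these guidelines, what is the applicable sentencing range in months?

Base offense level for possession of contraband: 2.
R1 applies: 2 + 4 = 6.
R2 applies: 6 + 1 = 7.
R3 applies (level before this adjustment is 7 < 10, so +1): 7 + 1 = 8.
R4 applies: 8 − 3 = 5.
R5 applies (level before this adjustment is 5 < 10, so +1): 5 + 1 = 6.
R6 applies: 6 + 2 = 8.
Final offense level: 8.
Criminal history: 12 prior points → Category D (11+).
Level 8 falls in the 4-10 band.
Grid: Level 4-10 × Category D = 39-46 months.

39-46 months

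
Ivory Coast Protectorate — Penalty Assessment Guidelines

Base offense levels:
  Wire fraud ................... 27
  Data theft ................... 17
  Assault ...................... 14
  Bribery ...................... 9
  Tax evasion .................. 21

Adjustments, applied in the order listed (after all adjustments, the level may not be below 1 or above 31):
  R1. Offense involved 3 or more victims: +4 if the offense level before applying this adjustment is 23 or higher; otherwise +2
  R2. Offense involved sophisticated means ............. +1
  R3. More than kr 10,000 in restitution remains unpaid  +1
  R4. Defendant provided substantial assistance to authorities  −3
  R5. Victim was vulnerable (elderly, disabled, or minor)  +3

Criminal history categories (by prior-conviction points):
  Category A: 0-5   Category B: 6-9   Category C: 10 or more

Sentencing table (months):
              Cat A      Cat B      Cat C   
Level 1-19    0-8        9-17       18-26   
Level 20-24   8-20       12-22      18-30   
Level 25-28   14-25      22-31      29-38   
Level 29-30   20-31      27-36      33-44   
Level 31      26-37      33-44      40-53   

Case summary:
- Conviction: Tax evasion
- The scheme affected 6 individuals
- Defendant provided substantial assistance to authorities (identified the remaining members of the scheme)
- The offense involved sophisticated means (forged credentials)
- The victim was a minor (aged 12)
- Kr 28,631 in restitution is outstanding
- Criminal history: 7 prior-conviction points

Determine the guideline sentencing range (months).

22-31 months

Base offense level for tax evasion: 21.
R1 applies (level before this adjustment is 21 < 23, so +2): 21 + 2 = 23.
R2 applies: 23 + 1 = 24.
R3 applies: 24 + 1 = 25.
R4 applies: 25 − 3 = 22.
R5 applies: 22 + 3 = 25.
Final offense level: 25.
Criminal history: 7 prior points → Category B (6-9).
Level 25 falls in the 25-28 band.
Grid: Level 25-28 × Category B = 22-31 months.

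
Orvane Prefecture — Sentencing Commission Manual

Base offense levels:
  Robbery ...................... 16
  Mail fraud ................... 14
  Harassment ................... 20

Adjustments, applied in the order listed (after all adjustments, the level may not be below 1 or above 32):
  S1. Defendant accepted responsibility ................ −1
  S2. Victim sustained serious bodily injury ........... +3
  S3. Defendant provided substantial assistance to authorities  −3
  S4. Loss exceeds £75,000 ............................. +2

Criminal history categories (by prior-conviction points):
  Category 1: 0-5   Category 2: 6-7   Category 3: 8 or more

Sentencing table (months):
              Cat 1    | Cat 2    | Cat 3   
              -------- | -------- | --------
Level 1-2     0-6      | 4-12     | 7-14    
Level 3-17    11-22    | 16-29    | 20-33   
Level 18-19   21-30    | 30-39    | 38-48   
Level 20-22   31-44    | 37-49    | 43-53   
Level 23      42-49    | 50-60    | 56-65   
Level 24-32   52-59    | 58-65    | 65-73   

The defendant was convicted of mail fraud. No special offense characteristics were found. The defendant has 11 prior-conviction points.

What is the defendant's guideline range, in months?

20-33 months

Base offense level for mail fraud: 14.
Final offense level: 14.
Criminal history: 11 prior points → Category 3 (8+).
Level 14 falls in the 3-17 band.
Grid: Level 3-17 × Category 3 = 20-33 months.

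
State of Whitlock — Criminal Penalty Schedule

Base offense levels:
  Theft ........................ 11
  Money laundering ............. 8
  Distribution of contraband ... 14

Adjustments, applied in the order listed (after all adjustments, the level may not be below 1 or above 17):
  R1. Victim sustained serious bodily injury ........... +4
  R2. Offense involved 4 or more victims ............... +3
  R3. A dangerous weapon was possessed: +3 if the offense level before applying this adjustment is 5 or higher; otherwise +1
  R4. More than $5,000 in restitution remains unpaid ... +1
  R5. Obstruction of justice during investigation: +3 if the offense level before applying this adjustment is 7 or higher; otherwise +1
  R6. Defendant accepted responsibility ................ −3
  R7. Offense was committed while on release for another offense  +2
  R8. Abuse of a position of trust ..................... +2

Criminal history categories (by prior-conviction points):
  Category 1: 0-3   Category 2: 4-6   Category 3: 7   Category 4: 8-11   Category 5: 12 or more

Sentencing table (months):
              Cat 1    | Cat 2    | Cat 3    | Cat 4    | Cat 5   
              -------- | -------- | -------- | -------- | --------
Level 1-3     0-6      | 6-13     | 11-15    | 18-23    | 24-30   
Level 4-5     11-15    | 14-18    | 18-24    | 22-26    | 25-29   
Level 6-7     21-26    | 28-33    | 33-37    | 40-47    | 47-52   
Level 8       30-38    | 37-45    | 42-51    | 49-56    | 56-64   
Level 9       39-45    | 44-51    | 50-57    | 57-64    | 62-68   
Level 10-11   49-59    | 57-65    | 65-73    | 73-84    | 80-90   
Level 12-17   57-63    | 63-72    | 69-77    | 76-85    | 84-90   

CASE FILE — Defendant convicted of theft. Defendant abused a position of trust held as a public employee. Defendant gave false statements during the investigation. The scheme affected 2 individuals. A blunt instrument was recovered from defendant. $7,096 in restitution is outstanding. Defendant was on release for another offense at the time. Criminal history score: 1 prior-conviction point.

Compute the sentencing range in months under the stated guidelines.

Base offense level for theft: 11.
R2 does not apply.
R3 applies (level before this adjustment is 11 ≥ 5, so +3): 11 + 3 = 14.
R4 applies: 14 + 1 = 15.
R5 applies (level before this adjustment is 15 ≥ 7, so +3): 15 + 3 = 18.
R6 does not apply.
R7 applies: 18 + 2 = 20.
R8 applies: 20 + 2 = 22.
Level 22 exceeds the maximum of 17; capped at 17.
Final offense level: 17.
Criminal history: 1 prior point → Category 1 (0-3).
Level 17 falls in the 12-17 band.
Grid: Level 12-17 × Category 1 = 57-63 months.

57-63 months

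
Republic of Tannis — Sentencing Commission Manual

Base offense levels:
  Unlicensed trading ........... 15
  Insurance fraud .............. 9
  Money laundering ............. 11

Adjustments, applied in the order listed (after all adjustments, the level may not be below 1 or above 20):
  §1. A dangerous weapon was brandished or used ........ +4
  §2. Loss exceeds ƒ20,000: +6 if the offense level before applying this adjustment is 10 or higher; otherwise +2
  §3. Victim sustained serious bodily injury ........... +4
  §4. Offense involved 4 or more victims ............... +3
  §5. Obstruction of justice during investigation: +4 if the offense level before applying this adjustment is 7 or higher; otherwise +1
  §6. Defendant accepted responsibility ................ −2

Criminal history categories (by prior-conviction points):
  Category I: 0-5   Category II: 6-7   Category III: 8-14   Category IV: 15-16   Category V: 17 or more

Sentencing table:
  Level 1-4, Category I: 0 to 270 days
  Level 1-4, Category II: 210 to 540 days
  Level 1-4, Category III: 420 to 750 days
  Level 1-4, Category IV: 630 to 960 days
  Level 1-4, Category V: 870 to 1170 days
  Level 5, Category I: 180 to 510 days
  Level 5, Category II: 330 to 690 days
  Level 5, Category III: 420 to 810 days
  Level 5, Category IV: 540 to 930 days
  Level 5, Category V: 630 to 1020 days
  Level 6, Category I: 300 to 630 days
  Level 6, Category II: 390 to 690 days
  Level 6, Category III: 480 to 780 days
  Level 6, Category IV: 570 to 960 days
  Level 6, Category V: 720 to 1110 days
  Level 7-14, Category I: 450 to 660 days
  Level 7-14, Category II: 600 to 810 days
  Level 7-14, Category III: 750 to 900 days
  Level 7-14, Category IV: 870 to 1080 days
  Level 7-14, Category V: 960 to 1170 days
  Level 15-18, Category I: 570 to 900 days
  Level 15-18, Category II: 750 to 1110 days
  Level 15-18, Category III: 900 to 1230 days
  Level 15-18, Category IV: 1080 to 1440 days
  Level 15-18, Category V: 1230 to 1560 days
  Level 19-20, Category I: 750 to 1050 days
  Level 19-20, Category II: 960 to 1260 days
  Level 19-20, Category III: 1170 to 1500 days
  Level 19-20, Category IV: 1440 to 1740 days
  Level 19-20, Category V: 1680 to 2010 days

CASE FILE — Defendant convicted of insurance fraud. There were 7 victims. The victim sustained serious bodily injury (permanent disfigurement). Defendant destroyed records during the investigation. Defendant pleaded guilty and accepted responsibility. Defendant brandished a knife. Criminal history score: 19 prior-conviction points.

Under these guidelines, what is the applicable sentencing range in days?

1680-2010 days

Base offense level for insurance fraud: 9.
§1 applies: 9 + 4 = 13.
§2 does not apply.
§3 applies: 13 + 4 = 17.
§4 applies: 17 + 3 = 20.
§5 applies (level before this adjustment is 20 ≥ 7, so +4): 20 + 4 = 24.
§6 applies: 24 − 2 = 22.
Level 22 exceeds the maximum of 20; capped at 20.
Final offense level: 20.
Criminal history: 19 prior points → Category V (17+).
Level 20 falls in the 19-20 band.
Grid: Level 19-20 × Category V = 1680-2010 days.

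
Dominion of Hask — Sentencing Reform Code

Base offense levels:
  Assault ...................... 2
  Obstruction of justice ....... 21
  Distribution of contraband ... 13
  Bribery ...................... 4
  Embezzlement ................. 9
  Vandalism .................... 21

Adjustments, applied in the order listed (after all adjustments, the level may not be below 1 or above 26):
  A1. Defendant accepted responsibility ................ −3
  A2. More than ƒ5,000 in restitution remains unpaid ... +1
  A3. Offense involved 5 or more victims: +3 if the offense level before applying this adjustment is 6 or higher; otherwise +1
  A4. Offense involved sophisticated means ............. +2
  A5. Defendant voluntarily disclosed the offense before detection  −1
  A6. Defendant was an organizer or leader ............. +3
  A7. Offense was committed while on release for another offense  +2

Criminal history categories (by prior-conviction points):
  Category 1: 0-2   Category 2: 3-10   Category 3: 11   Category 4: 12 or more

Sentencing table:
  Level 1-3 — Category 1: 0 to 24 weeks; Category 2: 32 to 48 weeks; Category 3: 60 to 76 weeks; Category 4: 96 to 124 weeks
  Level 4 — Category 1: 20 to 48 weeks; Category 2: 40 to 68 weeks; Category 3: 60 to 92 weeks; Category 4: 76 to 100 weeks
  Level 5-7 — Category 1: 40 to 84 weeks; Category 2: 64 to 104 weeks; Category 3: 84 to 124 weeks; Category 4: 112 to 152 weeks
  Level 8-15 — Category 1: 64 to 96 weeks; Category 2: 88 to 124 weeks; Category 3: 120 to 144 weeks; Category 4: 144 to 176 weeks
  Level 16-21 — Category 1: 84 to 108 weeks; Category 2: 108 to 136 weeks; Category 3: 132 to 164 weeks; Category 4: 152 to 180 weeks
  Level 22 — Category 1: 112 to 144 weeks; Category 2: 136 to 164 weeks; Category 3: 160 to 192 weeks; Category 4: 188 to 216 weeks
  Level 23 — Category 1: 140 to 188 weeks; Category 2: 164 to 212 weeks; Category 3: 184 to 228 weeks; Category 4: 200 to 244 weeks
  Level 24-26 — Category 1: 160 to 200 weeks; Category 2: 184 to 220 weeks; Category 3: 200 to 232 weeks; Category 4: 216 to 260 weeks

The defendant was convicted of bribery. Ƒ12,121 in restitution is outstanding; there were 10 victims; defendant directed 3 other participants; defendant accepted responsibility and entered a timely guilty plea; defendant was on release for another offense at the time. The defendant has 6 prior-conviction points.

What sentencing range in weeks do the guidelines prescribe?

Base offense level for bribery: 4.
A1 applies: 4 − 3 = 1.
A2 applies: 1 + 1 = 2.
A3 applies (level before this adjustment is 2 < 6, so +1): 2 + 1 = 3.
A6 applies: 3 + 3 = 6.
A7 applies: 6 + 2 = 8.
Final offense level: 8.
Criminal history: 6 prior points → Category 2 (3-10).
Level 8 falls in the 8-15 band.
Grid: Level 8-15 × Category 2 = 88-124 weeks.

88-124 weeks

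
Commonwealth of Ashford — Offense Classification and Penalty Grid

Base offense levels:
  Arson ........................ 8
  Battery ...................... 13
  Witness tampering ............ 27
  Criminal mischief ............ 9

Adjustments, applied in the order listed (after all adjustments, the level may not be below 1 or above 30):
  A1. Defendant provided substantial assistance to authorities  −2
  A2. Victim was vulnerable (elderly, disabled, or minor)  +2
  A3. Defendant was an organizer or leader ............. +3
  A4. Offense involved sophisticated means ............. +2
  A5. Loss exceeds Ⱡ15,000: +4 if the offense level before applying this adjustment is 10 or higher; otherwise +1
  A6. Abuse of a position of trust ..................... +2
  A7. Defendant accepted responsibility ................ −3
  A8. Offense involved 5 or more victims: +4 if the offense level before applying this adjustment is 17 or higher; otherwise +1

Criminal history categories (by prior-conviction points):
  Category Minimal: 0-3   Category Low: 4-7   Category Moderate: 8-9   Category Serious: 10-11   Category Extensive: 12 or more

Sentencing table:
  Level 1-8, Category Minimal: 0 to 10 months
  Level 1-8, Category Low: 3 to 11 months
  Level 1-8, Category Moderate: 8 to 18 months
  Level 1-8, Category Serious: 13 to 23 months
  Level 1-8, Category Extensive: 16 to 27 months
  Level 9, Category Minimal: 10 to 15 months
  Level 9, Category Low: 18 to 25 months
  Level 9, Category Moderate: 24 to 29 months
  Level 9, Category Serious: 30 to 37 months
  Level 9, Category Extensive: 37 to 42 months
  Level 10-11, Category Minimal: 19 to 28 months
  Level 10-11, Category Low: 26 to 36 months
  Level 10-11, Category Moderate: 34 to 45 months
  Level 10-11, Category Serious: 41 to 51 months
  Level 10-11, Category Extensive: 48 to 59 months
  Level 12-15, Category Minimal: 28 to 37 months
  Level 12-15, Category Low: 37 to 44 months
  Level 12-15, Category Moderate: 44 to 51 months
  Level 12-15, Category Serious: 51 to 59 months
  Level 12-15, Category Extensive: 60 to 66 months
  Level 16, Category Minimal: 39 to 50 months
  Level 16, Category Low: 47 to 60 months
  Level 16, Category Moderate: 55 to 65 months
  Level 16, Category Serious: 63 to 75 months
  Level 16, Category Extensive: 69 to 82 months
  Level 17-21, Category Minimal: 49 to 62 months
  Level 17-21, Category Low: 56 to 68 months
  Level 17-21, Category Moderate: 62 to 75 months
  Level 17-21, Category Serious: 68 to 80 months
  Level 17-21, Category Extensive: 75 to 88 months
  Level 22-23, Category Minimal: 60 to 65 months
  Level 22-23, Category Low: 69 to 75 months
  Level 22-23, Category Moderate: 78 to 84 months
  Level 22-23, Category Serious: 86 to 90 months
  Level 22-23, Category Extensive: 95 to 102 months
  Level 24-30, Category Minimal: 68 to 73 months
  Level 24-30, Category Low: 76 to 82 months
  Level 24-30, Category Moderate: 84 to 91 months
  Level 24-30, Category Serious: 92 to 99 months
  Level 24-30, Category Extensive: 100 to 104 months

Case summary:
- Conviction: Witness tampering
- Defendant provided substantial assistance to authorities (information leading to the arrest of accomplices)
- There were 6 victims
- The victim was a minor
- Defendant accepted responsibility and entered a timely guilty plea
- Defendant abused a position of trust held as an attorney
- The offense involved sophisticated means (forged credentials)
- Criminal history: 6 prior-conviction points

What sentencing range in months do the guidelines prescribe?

76-82 months

Base offense level for witness tampering: 27.
A1 applies: 27 − 2 = 25.
A2 applies: 25 + 2 = 27.
A3 does not apply.
A4 applies: 27 + 2 = 29.
A6 applies: 29 + 2 = 31.
A7 applies: 31 − 3 = 28.
A8 applies (level before this adjustment is 28 ≥ 17, so +4): 28 + 4 = 32.
Level 32 exceeds the maximum of 30; capped at 30.
Final offense level: 30.
Criminal history: 6 prior points → Category Low (4-7).
Level 30 falls in the 24-30 band.
Grid: Level 24-30 × Category Low = 76-82 months.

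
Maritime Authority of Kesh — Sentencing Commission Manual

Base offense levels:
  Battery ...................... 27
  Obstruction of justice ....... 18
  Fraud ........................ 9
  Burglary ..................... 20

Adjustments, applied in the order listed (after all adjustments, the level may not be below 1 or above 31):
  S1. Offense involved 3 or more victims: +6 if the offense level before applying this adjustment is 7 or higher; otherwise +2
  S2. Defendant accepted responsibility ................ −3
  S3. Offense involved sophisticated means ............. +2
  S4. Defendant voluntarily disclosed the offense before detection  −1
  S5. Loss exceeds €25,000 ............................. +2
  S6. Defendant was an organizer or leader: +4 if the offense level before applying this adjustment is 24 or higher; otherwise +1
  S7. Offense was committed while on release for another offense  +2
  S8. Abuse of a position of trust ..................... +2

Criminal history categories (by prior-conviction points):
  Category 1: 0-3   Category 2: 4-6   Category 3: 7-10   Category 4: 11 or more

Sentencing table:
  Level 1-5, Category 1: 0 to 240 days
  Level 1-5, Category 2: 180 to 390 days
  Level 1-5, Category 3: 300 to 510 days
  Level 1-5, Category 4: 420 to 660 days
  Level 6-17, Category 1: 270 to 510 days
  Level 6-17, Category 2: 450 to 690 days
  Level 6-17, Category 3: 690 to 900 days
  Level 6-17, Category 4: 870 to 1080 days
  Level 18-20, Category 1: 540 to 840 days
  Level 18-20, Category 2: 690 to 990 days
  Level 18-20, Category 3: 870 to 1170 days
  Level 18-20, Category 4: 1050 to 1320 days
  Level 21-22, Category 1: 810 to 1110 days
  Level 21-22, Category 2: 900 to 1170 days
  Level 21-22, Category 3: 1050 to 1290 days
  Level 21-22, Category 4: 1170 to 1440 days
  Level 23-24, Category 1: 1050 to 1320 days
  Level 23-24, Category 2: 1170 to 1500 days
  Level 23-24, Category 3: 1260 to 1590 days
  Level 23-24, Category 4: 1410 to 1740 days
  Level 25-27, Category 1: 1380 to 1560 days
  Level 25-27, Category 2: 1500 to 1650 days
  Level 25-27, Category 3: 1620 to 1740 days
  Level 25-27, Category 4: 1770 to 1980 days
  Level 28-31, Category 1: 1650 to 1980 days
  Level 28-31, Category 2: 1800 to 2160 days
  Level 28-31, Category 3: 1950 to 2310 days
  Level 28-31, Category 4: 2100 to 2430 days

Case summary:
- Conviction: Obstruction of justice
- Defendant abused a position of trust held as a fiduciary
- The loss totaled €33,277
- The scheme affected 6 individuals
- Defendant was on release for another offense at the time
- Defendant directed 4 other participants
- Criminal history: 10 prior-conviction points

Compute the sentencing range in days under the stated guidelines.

Base offense level for obstruction of justice: 18.
S1 applies (level before this adjustment is 18 ≥ 7, so +6): 18 + 6 = 24.
S2 does not apply.
S4 does not apply.
S5 applies: 24 + 2 = 26.
S6 applies (level before this adjustment is 26 ≥ 24, so +4): 26 + 4 = 30.
S7 applies: 30 + 2 = 32.
S8 applies: 32 + 2 = 34.
Level 34 exceeds the maximum of 31; capped at 31.
Final offense level: 31.
Criminal history: 10 prior points → Category 3 (7-10).
Level 31 falls in the 28-31 band.
Grid: Level 28-31 × Category 3 = 1950-2310 days.

1950-2310 days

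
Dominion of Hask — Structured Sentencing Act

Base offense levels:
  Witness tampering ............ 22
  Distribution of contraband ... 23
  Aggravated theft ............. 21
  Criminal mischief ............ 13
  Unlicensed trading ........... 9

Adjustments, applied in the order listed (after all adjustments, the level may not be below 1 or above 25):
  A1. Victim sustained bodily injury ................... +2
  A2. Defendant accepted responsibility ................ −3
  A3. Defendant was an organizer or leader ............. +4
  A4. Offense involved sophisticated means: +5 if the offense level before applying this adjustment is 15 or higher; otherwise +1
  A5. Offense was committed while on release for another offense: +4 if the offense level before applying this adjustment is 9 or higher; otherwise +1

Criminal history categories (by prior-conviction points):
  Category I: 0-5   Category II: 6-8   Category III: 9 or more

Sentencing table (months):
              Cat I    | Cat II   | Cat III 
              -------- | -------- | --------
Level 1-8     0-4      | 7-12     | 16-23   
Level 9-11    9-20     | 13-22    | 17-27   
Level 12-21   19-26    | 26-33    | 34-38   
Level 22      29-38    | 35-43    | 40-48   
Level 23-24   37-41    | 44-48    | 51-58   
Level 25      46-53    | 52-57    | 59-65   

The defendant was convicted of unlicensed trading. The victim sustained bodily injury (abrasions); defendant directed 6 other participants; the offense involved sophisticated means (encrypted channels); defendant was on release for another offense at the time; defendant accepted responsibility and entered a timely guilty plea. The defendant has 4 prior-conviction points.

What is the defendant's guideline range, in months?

Base offense level for unlicensed trading: 9.
A1 applies: 9 + 2 = 11.
A2 applies: 11 − 3 = 8.
A3 applies: 8 + 4 = 12.
A4 applies (level before this adjustment is 12 < 15, so +1): 12 + 1 = 13.
A5 applies (level before this adjustment is 13 ≥ 9, so +4): 13 + 4 = 17.
Final offense level: 17.
Criminal history: 4 prior points → Category I (0-5).
Level 17 falls in the 12-21 band.
Grid: Level 12-21 × Category I = 19-26 months.

19-26 months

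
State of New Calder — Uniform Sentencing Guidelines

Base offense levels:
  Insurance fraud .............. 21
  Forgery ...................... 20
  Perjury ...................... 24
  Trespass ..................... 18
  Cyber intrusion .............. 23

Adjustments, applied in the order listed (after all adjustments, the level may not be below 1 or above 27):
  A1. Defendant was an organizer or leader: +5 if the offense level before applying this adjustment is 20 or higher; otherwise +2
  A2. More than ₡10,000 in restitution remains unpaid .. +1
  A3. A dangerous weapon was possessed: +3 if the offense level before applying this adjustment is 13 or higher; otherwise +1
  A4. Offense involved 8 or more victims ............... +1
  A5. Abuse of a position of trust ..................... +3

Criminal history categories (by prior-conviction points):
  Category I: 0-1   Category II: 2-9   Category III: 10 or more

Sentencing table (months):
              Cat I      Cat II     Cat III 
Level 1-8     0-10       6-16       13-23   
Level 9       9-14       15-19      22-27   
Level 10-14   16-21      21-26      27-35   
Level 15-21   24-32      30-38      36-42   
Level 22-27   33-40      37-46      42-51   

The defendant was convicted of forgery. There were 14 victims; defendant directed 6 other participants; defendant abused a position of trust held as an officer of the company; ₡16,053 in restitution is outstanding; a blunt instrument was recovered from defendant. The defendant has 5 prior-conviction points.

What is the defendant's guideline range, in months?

Base offense level for forgery: 20.
A1 applies (level before this adjustment is 20 ≥ 20, so +5): 20 + 5 = 25.
A2 applies: 25 + 1 = 26.
A3 applies (level before this adjustment is 26 ≥ 13, so +3): 26 + 3 = 29.
A4 applies: 29 + 1 = 30.
A5 applies: 30 + 3 = 33.
Level 33 exceeds the maximum of 27; capped at 27.
Final offense level: 27.
Criminal history: 5 prior points → Category II (2-9).
Level 27 falls in the 22-27 band.
Grid: Level 22-27 × Category II = 37-46 months.

37-46 months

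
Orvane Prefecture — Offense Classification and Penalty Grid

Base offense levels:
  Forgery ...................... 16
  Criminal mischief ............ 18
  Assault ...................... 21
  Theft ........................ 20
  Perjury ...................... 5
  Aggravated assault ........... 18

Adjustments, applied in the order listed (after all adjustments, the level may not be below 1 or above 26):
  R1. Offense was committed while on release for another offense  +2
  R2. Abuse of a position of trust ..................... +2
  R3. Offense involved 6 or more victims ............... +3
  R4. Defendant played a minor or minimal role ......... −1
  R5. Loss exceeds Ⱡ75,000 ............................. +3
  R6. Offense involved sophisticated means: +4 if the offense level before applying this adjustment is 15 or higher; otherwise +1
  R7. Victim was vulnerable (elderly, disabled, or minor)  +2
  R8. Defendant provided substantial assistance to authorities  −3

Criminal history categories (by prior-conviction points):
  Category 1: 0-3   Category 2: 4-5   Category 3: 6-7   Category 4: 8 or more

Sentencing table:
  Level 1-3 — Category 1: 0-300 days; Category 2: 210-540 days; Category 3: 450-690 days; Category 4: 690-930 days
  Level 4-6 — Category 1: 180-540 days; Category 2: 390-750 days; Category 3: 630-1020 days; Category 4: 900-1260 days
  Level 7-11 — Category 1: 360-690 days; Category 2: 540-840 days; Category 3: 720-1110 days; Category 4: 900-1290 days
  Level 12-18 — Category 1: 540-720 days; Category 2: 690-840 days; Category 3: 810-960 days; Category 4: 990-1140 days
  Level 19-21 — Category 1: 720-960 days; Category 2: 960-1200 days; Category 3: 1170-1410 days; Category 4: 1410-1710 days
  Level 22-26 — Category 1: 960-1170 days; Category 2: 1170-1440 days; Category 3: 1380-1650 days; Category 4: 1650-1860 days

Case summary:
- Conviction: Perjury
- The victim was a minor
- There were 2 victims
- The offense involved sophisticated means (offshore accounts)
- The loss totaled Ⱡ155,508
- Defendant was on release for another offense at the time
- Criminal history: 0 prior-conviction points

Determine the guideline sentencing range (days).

540-720 days

Base offense level for perjury: 5.
R1 applies: 5 + 2 = 7.
R3 does not apply.
R5 applies: 7 + 3 = 10.
R6 applies (level before this adjustment is 10 < 15, so +1): 10 + 1 = 11.
R7 applies: 11 + 2 = 13.
R8 does not apply.
Final offense level: 13.
Criminal history: 0 prior points → Category 1 (0-3).
Level 13 falls in the 12-18 band.
Grid: Level 12-18 × Category 1 = 540-720 days.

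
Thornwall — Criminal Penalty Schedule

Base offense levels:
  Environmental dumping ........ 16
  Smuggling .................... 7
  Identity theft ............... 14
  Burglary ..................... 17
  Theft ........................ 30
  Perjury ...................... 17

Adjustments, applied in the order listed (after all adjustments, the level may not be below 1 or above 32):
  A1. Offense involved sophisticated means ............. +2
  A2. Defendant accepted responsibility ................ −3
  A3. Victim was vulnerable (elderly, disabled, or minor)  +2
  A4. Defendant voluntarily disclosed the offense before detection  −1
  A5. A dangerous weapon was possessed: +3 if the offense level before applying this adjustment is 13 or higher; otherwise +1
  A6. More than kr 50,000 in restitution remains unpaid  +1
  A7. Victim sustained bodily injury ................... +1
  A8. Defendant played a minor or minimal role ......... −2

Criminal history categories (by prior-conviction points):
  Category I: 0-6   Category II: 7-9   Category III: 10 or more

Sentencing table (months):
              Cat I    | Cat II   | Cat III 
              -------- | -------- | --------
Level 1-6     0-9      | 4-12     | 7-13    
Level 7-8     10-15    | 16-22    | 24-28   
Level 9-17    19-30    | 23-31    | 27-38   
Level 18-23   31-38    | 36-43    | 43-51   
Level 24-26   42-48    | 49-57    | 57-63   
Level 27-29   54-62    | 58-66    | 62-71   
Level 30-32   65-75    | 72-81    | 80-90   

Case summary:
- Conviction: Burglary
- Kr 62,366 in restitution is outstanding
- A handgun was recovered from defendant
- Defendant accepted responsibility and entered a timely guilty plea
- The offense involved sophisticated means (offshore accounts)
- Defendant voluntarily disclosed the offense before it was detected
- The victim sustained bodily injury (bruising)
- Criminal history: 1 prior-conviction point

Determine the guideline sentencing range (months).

31-38 months

Base offense level for burglary: 17.
A1 applies: 17 + 2 = 19.
A2 applies: 19 − 3 = 16.
A3 does not apply.
A4 applies: 16 − 1 = 15.
A5 applies (level before this adjustment is 15 ≥ 13, so +3): 15 + 3 = 18.
A6 applies: 18 + 1 = 19.
A7 applies: 19 + 1 = 20.
Final offense level: 20.
Criminal history: 1 prior point → Category I (0-6).
Level 20 falls in the 18-23 band.
Grid: Level 18-23 × Category I = 31-38 months.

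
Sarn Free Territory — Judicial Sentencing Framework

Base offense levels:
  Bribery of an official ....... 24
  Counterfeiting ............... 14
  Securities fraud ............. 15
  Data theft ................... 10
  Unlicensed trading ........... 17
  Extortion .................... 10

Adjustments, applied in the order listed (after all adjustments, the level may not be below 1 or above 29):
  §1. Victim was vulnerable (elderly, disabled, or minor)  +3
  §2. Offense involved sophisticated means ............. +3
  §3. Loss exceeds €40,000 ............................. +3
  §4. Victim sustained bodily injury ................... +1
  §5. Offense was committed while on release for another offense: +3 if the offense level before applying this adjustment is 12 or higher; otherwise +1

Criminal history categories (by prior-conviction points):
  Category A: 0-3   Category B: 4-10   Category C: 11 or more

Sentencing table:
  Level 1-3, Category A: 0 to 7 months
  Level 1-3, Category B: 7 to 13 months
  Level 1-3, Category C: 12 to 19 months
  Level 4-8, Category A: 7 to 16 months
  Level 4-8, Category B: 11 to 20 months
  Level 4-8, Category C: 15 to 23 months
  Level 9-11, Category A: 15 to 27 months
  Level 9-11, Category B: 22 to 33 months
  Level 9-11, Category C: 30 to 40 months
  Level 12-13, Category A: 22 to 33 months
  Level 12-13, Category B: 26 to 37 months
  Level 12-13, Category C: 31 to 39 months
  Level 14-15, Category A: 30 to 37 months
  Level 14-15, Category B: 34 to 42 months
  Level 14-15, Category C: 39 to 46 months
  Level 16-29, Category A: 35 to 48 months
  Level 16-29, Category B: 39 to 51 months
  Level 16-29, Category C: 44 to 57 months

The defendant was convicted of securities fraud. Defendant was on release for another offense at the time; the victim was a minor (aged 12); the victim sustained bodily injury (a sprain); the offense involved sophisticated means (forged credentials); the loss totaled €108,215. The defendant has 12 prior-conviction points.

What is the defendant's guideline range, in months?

44-57 months

Base offense level for securities fraud: 15.
§1 applies: 15 + 3 = 18.
§2 applies: 18 + 3 = 21.
§3 applies: 21 + 3 = 24.
§4 applies: 24 + 1 = 25.
§5 applies (level before this adjustment is 25 ≥ 12, so +3): 25 + 3 = 28.
Final offense level: 28.
Criminal history: 12 prior points → Category C (11+).
Level 28 falls in the 16-29 band.
Grid: Level 16-29 × Category C = 44-57 months.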